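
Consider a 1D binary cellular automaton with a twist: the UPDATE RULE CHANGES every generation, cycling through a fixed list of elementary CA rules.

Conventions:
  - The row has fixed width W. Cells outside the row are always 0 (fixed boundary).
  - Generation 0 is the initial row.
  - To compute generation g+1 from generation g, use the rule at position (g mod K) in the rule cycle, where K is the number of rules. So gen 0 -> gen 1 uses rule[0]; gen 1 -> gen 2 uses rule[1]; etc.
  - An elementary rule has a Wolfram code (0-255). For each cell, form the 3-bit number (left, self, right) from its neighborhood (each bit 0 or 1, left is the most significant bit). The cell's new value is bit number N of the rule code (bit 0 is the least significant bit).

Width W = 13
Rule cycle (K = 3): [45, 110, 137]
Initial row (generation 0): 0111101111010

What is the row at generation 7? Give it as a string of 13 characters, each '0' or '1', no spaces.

Gen 0: 0111101111010
Gen 1 (rule 45): 0100011000110
Gen 2 (rule 110): 1100111001110
Gen 3 (rule 137): 1000110001100
Gen 4 (rule 45): 1010100101001
Gen 5 (rule 110): 1111101111011
Gen 6 (rule 137): 1111001110010
Gen 7 (rule 45): 1000001000010

Answer: 1000001000010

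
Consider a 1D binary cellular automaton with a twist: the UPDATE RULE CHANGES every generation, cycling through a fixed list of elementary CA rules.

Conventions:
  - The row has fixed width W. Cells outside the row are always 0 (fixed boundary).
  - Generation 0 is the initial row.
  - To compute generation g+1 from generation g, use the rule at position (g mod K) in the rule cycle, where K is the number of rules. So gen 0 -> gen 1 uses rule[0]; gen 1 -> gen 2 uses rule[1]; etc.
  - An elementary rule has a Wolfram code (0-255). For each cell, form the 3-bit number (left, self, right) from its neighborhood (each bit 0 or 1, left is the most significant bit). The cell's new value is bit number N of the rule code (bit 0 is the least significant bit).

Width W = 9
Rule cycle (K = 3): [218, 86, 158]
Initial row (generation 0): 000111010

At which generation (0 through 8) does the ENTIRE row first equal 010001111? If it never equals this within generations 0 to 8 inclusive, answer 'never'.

Answer: 2

Derivation:
Gen 0: 000111010
Gen 1 (rule 218): 001111001
Gen 2 (rule 86): 010001111
Gen 3 (rule 158): 111011110
Gen 4 (rule 218): 111011111
Gen 5 (rule 86): 001000001
Gen 6 (rule 158): 011100011
Gen 7 (rule 218): 111110111
Gen 8 (rule 86): 000010001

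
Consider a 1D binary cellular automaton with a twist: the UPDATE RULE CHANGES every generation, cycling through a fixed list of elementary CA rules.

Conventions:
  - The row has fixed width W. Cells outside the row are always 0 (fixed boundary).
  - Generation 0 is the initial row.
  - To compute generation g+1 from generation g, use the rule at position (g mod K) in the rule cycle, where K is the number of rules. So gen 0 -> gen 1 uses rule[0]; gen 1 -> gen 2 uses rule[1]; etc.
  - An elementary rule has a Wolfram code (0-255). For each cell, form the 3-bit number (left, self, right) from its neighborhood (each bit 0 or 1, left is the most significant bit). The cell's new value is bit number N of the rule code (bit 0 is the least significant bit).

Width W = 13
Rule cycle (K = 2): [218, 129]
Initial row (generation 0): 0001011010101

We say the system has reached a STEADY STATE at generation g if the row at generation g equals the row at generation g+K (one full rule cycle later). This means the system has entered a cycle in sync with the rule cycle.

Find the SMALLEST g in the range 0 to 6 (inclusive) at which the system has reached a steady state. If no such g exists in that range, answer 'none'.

Answer: none

Derivation:
Gen 0: 0001011010101
Gen 1 (rule 218): 0010011000000
Gen 2 (rule 129): 1000000011111
Gen 3 (rule 218): 0100000111111
Gen 4 (rule 129): 0001110011110
Gen 5 (rule 218): 0011111111111
Gen 6 (rule 129): 1001111111110
Gen 7 (rule 218): 0111111111111
Gen 8 (rule 129): 0011111111110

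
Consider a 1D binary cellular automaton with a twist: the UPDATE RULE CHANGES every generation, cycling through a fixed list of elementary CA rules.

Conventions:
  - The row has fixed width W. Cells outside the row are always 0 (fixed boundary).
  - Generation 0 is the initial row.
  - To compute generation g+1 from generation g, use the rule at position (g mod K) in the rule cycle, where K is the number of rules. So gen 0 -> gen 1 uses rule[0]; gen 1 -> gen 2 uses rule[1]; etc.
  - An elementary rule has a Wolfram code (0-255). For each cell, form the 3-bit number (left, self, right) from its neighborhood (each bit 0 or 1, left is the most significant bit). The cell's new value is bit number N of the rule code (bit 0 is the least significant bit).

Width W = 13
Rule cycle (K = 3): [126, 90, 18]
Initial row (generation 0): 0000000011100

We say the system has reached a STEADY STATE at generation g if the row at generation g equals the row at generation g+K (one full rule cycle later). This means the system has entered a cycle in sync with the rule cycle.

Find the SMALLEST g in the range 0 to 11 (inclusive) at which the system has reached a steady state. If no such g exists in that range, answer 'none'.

Gen 0: 0000000011100
Gen 1 (rule 126): 0000000110110
Gen 2 (rule 90): 0000001110111
Gen 3 (rule 18): 0000010000000
Gen 4 (rule 126): 0000111000000
Gen 5 (rule 90): 0001101100000
Gen 6 (rule 18): 0010000010000
Gen 7 (rule 126): 0111000111000
Gen 8 (rule 90): 1101101101100
Gen 9 (rule 18): 0000000000010
Gen 10 (rule 126): 0000000000111
Gen 11 (rule 90): 0000000001101
Gen 12 (rule 18): 0000000010000
Gen 13 (rule 126): 0000000111000
Gen 14 (rule 90): 0000001101100

Answer: none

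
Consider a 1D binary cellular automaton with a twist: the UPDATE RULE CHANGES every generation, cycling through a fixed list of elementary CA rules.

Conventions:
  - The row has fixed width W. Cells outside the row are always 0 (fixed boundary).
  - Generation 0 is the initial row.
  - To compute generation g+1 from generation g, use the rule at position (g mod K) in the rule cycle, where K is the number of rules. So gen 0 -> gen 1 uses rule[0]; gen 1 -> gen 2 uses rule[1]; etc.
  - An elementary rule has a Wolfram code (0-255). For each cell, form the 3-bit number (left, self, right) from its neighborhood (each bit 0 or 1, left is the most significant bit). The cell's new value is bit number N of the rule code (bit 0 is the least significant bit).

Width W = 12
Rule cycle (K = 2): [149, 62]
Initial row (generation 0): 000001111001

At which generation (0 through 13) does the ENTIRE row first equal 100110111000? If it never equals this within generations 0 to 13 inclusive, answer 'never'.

Gen 0: 000001111001
Gen 1 (rule 149): 111100110101
Gen 2 (rule 62): 100011101111
Gen 3 (rule 149): 111001000110
Gen 4 (rule 62): 100111101101
Gen 5 (rule 149): 110011000001
Gen 6 (rule 62): 101110100011
Gen 7 (rule 149): 100100111000
Gen 8 (rule 62): 111111100100
Gen 9 (rule 149): 011111010111
Gen 10 (rule 62): 110000111100
Gen 11 (rule 149): 001110011011
Gen 12 (rule 62): 011001110110
Gen 13 (rule 149): 000100100001

Answer: never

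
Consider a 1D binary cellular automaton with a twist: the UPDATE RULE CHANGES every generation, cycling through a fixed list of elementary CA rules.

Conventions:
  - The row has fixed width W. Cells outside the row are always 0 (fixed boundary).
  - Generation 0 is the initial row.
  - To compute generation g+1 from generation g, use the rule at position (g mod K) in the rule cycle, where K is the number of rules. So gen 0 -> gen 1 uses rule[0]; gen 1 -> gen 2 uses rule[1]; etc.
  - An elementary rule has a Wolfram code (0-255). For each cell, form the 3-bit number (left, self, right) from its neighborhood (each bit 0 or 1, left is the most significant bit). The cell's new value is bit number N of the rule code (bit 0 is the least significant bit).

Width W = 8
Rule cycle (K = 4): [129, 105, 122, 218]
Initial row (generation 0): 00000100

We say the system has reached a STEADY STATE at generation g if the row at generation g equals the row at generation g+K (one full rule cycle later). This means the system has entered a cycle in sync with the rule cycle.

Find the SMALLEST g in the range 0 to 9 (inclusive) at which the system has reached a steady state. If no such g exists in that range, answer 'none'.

Gen 0: 00000100
Gen 1 (rule 129): 11110001
Gen 2 (rule 105): 10010100
Gen 3 (rule 122): 01101010
Gen 4 (rule 218): 11100001
Gen 5 (rule 129): 01001100
Gen 6 (rule 105): 00001101
Gen 7 (rule 122): 00011110
Gen 8 (rule 218): 00111111
Gen 9 (rule 129): 10011110
Gen 10 (rule 105): 00010010
Gen 11 (rule 122): 00101101
Gen 12 (rule 218): 01001100
Gen 13 (rule 129): 00000001

Answer: none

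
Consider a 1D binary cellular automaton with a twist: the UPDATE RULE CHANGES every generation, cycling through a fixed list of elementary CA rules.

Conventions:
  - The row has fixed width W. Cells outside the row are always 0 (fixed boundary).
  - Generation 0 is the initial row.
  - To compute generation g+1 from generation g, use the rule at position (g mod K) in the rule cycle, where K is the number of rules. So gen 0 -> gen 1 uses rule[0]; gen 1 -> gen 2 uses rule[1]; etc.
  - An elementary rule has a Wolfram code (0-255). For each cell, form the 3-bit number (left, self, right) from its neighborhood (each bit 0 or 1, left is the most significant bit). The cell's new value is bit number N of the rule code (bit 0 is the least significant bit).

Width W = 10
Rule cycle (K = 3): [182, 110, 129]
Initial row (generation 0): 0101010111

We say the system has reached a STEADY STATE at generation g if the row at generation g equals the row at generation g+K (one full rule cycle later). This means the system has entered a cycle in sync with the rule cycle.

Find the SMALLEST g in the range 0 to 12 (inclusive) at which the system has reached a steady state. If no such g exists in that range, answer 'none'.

Gen 0: 0101010111
Gen 1 (rule 182): 1111111010
Gen 2 (rule 110): 1000001110
Gen 3 (rule 129): 0011100100
Gen 4 (rule 182): 0101011110
Gen 5 (rule 110): 1111110010
Gen 6 (rule 129): 0111100000
Gen 7 (rule 182): 1011010000
Gen 8 (rule 110): 1111110000
Gen 9 (rule 129): 0111100111
Gen 10 (rule 182): 1011011010
Gen 11 (rule 110): 1111111110
Gen 12 (rule 129): 0111111100
Gen 13 (rule 182): 1011111010
Gen 14 (rule 110): 1110001110
Gen 15 (rule 129): 0100100100

Answer: none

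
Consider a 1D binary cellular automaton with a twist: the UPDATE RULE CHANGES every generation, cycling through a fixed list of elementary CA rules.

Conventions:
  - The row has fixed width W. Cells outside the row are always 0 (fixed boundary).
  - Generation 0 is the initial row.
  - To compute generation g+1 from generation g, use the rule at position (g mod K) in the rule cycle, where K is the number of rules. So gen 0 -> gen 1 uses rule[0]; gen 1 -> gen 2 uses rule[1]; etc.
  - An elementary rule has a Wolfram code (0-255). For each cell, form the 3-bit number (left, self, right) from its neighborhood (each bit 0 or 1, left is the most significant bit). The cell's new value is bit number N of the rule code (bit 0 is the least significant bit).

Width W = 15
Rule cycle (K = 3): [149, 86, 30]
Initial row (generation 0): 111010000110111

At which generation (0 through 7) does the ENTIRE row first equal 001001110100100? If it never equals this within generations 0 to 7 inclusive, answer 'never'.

Gen 0: 111010000110111
Gen 1 (rule 149): 010011110000010
Gen 2 (rule 86): 111100011000111
Gen 3 (rule 30): 100010110101100
Gen 4 (rule 149): 111010000100011
Gen 5 (rule 86): 001011001110101
Gen 6 (rule 30): 011010111000101
Gen 7 (rule 149): 000010010110101

Answer: never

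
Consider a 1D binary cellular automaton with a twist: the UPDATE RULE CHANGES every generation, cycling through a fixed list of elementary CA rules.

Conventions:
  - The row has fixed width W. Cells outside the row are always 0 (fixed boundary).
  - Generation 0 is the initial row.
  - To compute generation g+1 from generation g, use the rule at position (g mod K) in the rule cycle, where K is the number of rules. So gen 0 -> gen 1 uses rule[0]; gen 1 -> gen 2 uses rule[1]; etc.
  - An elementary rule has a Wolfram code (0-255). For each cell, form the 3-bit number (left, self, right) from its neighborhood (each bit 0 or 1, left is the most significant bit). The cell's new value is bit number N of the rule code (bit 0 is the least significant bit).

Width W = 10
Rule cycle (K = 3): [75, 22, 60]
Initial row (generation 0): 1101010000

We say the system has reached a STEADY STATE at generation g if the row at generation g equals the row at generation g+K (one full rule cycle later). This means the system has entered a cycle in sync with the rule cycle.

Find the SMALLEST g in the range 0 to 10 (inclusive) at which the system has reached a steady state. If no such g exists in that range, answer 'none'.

Gen 0: 1101010000
Gen 1 (rule 75): 1100000111
Gen 2 (rule 22): 0010001000
Gen 3 (rule 60): 0011001100
Gen 4 (rule 75): 1111011101
Gen 5 (rule 22): 0000000001
Gen 6 (rule 60): 0000000001
Gen 7 (rule 75): 1111111110
Gen 8 (rule 22): 0000000001
Gen 9 (rule 60): 0000000001
Gen 10 (rule 75): 1111111110
Gen 11 (rule 22): 0000000001
Gen 12 (rule 60): 0000000001
Gen 13 (rule 75): 1111111110

Answer: 5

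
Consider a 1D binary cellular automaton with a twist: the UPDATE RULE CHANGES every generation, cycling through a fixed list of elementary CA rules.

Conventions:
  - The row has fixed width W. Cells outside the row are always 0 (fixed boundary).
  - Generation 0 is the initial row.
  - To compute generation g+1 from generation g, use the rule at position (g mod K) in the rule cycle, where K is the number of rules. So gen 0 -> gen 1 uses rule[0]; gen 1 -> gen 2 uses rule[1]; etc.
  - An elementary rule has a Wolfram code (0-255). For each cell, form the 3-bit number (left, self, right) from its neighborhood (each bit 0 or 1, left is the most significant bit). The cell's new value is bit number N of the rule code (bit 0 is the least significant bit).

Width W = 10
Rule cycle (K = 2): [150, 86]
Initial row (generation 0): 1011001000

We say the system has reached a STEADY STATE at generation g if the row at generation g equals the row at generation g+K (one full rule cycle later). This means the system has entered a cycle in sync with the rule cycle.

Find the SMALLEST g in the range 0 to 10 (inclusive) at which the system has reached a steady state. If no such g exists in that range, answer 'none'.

Answer: none

Derivation:
Gen 0: 1011001000
Gen 1 (rule 150): 1000111100
Gen 2 (rule 86): 1101000110
Gen 3 (rule 150): 0001101001
Gen 4 (rule 86): 0010101111
Gen 5 (rule 150): 0110100110
Gen 6 (rule 86): 1010111011
Gen 7 (rule 150): 1010010000
Gen 8 (rule 86): 1011111000
Gen 9 (rule 150): 1001110100
Gen 10 (rule 86): 1110010110
Gen 11 (rule 150): 0101110001
Gen 12 (rule 86): 1100011011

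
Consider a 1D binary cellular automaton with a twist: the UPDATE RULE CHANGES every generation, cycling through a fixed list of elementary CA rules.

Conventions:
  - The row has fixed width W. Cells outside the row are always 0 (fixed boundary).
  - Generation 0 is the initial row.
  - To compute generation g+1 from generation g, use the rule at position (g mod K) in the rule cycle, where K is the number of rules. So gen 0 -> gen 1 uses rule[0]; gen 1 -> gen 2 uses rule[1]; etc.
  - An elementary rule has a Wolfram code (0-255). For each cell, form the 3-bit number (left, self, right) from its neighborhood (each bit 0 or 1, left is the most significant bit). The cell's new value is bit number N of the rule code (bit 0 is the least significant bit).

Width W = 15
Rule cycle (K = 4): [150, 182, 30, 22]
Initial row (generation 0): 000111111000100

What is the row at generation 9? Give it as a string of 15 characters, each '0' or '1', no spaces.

Answer: 000101110100011

Derivation:
Gen 0: 000111111000100
Gen 1 (rule 150): 001011110101110
Gen 2 (rule 182): 011101101110101
Gen 3 (rule 30): 110001001000101
Gen 4 (rule 22): 001011111101101
Gen 5 (rule 150): 011001111000001
Gen 6 (rule 182): 100110110100011
Gen 7 (rule 30): 111100100110110
Gen 8 (rule 22): 000011111000001
Gen 9 (rule 150): 000101110100011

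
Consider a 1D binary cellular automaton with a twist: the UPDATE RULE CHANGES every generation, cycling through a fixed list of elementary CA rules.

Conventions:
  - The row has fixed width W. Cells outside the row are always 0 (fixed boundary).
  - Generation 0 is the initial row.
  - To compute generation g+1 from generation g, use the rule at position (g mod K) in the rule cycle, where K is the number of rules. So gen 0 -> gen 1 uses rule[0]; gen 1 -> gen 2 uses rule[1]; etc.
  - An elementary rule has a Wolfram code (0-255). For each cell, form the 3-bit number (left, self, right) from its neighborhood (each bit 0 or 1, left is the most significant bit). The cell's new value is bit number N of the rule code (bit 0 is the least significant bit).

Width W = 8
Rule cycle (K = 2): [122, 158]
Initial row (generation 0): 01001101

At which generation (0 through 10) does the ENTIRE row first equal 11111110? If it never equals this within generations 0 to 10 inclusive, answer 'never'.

Gen 0: 01001101
Gen 1 (rule 122): 10111110
Gen 2 (rule 158): 10111101
Gen 3 (rule 122): 01100110
Gen 4 (rule 158): 11011101
Gen 5 (rule 122): 11110110
Gen 6 (rule 158): 11100101
Gen 7 (rule 122): 10111010
Gen 8 (rule 158): 10110011
Gen 9 (rule 122): 01111111
Gen 10 (rule 158): 11111110

Answer: 10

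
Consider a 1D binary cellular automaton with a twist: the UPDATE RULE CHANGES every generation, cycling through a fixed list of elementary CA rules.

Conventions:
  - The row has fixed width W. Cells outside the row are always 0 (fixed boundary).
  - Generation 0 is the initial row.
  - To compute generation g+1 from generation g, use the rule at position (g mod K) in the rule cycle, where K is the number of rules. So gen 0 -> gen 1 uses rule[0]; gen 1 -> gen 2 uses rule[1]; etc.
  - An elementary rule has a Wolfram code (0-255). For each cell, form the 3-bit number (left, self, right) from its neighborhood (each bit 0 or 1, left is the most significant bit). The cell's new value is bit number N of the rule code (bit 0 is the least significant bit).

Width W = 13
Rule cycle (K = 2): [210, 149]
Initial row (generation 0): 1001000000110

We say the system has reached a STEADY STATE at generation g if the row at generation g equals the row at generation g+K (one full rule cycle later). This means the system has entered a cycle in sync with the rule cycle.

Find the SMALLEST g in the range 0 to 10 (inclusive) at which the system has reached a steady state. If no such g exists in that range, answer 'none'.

Answer: none

Derivation:
Gen 0: 1001000000110
Gen 1 (rule 210): 0110100001011
Gen 2 (rule 149): 0000111101000
Gen 3 (rule 210): 0001011100100
Gen 4 (rule 149): 1101001010111
Gen 5 (rule 210): 0100110000011
Gen 6 (rule 149): 0110001111000
Gen 7 (rule 210): 1011010111100
Gen 8 (rule 149): 1000010011011
Gen 9 (rule 210): 0100101101001
Gen 10 (rule 149): 0110100001101
Gen 11 (rule 210): 1010010010100
Gen 12 (rule 149): 1011011010111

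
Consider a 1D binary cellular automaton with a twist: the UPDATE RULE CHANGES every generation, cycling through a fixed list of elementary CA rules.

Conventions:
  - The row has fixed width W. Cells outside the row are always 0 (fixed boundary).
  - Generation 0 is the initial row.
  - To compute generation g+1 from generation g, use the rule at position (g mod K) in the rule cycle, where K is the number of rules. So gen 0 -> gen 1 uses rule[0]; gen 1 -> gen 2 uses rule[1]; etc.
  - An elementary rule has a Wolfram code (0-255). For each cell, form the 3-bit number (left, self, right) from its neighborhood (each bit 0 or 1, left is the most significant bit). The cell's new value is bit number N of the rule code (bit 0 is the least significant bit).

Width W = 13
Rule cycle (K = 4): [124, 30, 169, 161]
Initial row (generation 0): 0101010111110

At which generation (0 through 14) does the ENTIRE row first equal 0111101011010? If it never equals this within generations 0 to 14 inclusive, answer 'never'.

Gen 0: 0101010111110
Gen 1 (rule 124): 0111111100011
Gen 2 (rule 30): 1100000010110
Gen 3 (rule 169): 1001111001100
Gen 4 (rule 161): 0000110000001
Gen 5 (rule 124): 0000111000001
Gen 6 (rule 30): 0001100100011
Gen 7 (rule 169): 1101000001010
Gen 8 (rule 161): 0010011100100
Gen 9 (rule 124): 0011010110110
Gen 10 (rule 30): 0110010100101
Gen 11 (rule 169): 0100001000010
Gen 12 (rule 161): 0001100011000
Gen 13 (rule 124): 0001110011100
Gen 14 (rule 30): 0011001110010

Answer: never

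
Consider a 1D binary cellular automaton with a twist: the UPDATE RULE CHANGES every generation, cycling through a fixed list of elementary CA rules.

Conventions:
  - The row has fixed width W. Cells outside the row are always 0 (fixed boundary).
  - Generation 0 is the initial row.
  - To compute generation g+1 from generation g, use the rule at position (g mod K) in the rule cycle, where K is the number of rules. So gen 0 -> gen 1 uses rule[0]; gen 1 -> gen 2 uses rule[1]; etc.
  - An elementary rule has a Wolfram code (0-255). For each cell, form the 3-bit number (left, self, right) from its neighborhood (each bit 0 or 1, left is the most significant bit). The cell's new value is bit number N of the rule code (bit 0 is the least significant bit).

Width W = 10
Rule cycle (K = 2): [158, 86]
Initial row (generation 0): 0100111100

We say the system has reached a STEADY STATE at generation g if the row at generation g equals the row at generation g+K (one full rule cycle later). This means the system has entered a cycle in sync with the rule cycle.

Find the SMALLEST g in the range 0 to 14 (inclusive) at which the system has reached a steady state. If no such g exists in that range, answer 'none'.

Answer: 8

Derivation:
Gen 0: 0100111100
Gen 1 (rule 158): 1111111010
Gen 2 (rule 86): 0000001011
Gen 3 (rule 158): 0000011010
Gen 4 (rule 86): 0000101011
Gen 5 (rule 158): 0001101010
Gen 6 (rule 86): 0010101011
Gen 7 (rule 158): 0110101010
Gen 8 (rule 86): 1010101011
Gen 9 (rule 158): 1010101010
Gen 10 (rule 86): 1010101011
Gen 11 (rule 158): 1010101010
Gen 12 (rule 86): 1010101011
Gen 13 (rule 158): 1010101010
Gen 14 (rule 86): 1010101011
Gen 15 (rule 158): 1010101010
Gen 16 (rule 86): 1010101011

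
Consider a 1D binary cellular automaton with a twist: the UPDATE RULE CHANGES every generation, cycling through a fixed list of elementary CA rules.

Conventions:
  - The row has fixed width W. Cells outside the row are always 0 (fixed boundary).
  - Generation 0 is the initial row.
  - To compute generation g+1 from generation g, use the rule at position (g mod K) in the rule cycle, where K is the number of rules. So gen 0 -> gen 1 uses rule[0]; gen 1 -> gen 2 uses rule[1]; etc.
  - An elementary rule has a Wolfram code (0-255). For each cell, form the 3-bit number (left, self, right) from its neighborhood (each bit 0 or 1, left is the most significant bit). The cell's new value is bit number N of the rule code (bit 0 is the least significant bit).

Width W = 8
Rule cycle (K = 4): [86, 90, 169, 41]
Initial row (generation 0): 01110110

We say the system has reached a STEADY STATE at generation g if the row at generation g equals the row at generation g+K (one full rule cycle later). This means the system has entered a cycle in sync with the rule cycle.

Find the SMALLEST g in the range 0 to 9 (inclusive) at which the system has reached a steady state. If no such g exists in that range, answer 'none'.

Answer: 5

Derivation:
Gen 0: 01110110
Gen 1 (rule 86): 10010011
Gen 2 (rule 90): 01101111
Gen 3 (rule 169): 01011110
Gen 4 (rule 41): 00110000
Gen 5 (rule 86): 01011000
Gen 6 (rule 90): 10011100
Gen 7 (rule 169): 00011001
Gen 8 (rule 41): 11010000
Gen 9 (rule 86): 01011000
Gen 10 (rule 90): 10011100
Gen 11 (rule 169): 00011001
Gen 12 (rule 41): 11010000
Gen 13 (rule 86): 01011000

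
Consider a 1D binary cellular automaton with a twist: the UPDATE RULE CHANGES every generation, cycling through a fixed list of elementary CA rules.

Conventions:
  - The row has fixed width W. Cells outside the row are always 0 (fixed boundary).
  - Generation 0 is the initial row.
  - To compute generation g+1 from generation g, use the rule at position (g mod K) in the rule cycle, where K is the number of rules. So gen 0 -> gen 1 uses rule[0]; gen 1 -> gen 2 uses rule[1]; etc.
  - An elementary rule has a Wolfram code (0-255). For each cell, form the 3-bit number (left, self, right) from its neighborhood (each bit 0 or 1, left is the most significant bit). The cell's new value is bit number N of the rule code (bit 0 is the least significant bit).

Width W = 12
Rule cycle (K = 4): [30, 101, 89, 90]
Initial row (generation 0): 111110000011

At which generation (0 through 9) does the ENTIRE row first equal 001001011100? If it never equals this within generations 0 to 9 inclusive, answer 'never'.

Gen 0: 111110000011
Gen 1 (rule 30): 100001000110
Gen 2 (rule 101): 101101010010
Gen 3 (rule 89): 001100001001
Gen 4 (rule 90): 011110010110
Gen 5 (rule 30): 110001110101
Gen 6 (rule 101): 010100011111
Gen 7 (rule 89): 000011010001
Gen 8 (rule 90): 000111001010
Gen 9 (rule 30): 001100111011

Answer: never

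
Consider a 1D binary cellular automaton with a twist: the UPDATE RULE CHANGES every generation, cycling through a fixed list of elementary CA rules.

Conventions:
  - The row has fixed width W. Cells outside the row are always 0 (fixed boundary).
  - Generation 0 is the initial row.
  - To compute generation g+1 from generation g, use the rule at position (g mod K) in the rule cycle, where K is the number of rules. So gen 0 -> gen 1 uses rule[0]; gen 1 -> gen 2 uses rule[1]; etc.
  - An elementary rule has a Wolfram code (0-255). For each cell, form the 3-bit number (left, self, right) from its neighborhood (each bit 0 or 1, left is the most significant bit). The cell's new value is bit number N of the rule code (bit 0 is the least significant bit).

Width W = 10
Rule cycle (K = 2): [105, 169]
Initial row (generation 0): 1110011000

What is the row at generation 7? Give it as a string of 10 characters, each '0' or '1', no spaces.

Gen 0: 1110011000
Gen 1 (rule 105): 1010011011
Gen 2 (rule 169): 0100010110
Gen 3 (rule 105): 0001001110
Gen 4 (rule 169): 1100001100
Gen 5 (rule 105): 1101101101
Gen 6 (rule 169): 1011011010
Gen 7 (rule 105): 0111111100

Answer: 0111111100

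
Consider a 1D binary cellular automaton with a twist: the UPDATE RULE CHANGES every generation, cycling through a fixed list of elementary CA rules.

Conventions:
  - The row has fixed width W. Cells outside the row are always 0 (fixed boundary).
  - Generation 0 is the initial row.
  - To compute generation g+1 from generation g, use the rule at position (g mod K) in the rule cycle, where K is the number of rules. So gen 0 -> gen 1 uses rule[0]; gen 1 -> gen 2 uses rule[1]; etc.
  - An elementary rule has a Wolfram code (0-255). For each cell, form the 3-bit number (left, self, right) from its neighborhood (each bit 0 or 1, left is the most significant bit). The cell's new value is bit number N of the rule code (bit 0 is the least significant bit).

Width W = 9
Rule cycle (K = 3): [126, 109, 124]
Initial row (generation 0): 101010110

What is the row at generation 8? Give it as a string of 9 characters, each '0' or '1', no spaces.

Answer: 101111101

Derivation:
Gen 0: 101010110
Gen 1 (rule 126): 111111111
Gen 2 (rule 109): 100000001
Gen 3 (rule 124): 110000001
Gen 4 (rule 126): 111000011
Gen 5 (rule 109): 101011011
Gen 6 (rule 124): 111111111
Gen 7 (rule 126): 100000001
Gen 8 (rule 109): 101111101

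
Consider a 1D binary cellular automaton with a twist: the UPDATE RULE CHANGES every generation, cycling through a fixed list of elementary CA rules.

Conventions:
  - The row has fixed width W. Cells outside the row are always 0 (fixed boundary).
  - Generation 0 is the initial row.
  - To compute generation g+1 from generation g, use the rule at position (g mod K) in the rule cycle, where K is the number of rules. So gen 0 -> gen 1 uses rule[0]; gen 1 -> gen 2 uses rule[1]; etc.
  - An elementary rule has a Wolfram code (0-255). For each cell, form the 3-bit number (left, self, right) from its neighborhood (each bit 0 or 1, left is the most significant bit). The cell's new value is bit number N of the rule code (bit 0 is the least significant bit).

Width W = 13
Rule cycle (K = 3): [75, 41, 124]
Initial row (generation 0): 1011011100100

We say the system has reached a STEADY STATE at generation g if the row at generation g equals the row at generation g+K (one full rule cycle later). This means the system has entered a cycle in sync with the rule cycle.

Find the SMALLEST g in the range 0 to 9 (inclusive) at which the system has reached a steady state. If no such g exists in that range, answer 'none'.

Gen 0: 1011011100100
Gen 1 (rule 75): 0011010101001
Gen 2 (rule 41): 1010101010000
Gen 3 (rule 124): 1111111111000
Gen 4 (rule 75): 1000000001011
Gen 5 (rule 41): 0011111100110
Gen 6 (rule 124): 0010000110111
Gen 7 (rule 75): 1100111110101
Gen 8 (rule 41): 1000100001010
Gen 9 (rule 124): 1100110001111
Gen 10 (rule 75): 1101110111001
Gen 11 (rule 41): 1011001100000
Gen 12 (rule 124): 1111101110000

Answer: none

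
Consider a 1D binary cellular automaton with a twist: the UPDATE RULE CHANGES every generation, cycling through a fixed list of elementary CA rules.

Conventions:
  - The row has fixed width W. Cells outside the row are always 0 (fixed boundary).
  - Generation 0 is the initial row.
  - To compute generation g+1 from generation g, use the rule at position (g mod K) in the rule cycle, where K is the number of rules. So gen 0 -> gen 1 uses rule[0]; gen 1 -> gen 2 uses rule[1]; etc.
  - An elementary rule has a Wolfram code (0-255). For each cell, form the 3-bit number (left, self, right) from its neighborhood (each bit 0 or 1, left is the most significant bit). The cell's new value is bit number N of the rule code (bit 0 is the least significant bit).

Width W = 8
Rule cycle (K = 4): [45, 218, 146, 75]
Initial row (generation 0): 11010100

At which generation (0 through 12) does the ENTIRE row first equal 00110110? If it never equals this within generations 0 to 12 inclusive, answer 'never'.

Answer: never

Derivation:
Gen 0: 11010100
Gen 1 (rule 45): 10111101
Gen 2 (rule 218): 00111100
Gen 3 (rule 146): 01011010
Gen 4 (rule 75): 10011000
Gen 5 (rule 45): 10010011
Gen 6 (rule 218): 01101111
Gen 7 (rule 146): 10000110
Gen 8 (rule 75): 00111110
Gen 9 (rule 45): 10100000
Gen 10 (rule 218): 00010000
Gen 11 (rule 146): 00101000
Gen 12 (rule 75): 11000011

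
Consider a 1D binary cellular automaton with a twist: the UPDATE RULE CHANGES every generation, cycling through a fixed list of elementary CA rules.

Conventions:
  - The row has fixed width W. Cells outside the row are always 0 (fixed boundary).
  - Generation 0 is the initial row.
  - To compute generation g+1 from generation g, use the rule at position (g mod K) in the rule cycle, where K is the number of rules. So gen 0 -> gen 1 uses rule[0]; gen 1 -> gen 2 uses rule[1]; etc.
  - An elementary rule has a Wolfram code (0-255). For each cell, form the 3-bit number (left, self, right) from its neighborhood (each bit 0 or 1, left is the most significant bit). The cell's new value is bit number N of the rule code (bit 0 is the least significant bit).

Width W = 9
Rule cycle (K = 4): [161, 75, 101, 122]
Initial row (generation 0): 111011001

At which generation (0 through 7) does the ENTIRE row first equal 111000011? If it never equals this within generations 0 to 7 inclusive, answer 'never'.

Gen 0: 111011001
Gen 1 (rule 161): 010100000
Gen 2 (rule 75): 100001111
Gen 3 (rule 101): 101100001
Gen 4 (rule 122): 011110010
Gen 5 (rule 161): 001100000
Gen 6 (rule 75): 111101111
Gen 7 (rule 101): 000110001

Answer: never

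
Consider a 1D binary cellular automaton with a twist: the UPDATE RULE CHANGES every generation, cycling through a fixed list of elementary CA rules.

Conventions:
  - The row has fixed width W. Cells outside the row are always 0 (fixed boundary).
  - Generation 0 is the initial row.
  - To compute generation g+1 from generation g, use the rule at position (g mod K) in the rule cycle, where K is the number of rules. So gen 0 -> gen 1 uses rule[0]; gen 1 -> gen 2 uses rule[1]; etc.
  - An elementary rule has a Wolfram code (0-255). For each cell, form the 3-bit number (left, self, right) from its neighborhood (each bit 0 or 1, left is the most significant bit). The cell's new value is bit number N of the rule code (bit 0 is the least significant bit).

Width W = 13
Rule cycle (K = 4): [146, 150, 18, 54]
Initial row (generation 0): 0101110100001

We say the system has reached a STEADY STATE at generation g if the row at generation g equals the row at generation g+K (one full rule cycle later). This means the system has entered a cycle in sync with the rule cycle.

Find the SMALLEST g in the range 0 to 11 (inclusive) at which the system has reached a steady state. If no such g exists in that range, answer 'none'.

Answer: 3

Derivation:
Gen 0: 0101110100001
Gen 1 (rule 146): 1000100010010
Gen 2 (rule 150): 1101110111111
Gen 3 (rule 18): 0000000000000
Gen 4 (rule 54): 0000000000000
Gen 5 (rule 146): 0000000000000
Gen 6 (rule 150): 0000000000000
Gen 7 (rule 18): 0000000000000
Gen 8 (rule 54): 0000000000000
Gen 9 (rule 146): 0000000000000
Gen 10 (rule 150): 0000000000000
Gen 11 (rule 18): 0000000000000
Gen 12 (rule 54): 0000000000000
Gen 13 (rule 146): 0000000000000
Gen 14 (rule 150): 0000000000000
Gen 15 (rule 18): 0000000000000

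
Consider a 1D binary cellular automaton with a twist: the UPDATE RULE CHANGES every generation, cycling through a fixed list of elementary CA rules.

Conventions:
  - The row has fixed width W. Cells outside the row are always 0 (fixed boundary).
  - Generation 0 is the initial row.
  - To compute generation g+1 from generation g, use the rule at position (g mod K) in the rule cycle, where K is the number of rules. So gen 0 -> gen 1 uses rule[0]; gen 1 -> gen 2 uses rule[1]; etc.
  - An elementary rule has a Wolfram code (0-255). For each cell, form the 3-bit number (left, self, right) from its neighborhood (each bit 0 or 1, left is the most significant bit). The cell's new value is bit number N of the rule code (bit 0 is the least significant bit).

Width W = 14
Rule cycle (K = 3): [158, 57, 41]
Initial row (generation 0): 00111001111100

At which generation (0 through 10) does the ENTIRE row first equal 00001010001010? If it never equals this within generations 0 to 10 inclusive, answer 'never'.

Answer: never

Derivation:
Gen 0: 00111001111100
Gen 1 (rule 158): 01110111111010
Gen 2 (rule 57): 01001100000101
Gen 3 (rule 41): 00001001110010
Gen 4 (rule 158): 00011111101111
Gen 5 (rule 57): 11010000011000
Gen 6 (rule 41): 10100111010011
Gen 7 (rule 158): 10111110011110
Gen 8 (rule 57): 01100001010001
Gen 9 (rule 41): 01001100100100
Gen 10 (rule 158): 11111011111110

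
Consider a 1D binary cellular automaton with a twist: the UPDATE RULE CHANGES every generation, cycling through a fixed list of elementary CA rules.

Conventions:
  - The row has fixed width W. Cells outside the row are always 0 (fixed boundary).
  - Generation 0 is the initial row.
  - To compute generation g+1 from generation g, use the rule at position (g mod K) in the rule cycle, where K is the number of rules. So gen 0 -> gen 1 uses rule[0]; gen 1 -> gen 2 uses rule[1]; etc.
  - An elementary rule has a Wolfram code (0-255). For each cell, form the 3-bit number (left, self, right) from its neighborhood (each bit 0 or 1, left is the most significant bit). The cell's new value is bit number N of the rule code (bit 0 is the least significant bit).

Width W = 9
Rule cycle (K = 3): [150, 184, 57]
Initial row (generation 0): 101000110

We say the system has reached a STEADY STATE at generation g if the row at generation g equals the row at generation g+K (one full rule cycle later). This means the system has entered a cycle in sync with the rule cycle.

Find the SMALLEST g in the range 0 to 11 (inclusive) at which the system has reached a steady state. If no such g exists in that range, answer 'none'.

Gen 0: 101000110
Gen 1 (rule 150): 101101001
Gen 2 (rule 184): 011010100
Gen 3 (rule 57): 010101011
Gen 4 (rule 150): 110101000
Gen 5 (rule 184): 101010100
Gen 6 (rule 57): 010101011
Gen 7 (rule 150): 110101000
Gen 8 (rule 184): 101010100
Gen 9 (rule 57): 010101011
Gen 10 (rule 150): 110101000
Gen 11 (rule 184): 101010100
Gen 12 (rule 57): 010101011
Gen 13 (rule 150): 110101000
Gen 14 (rule 184): 101010100

Answer: 3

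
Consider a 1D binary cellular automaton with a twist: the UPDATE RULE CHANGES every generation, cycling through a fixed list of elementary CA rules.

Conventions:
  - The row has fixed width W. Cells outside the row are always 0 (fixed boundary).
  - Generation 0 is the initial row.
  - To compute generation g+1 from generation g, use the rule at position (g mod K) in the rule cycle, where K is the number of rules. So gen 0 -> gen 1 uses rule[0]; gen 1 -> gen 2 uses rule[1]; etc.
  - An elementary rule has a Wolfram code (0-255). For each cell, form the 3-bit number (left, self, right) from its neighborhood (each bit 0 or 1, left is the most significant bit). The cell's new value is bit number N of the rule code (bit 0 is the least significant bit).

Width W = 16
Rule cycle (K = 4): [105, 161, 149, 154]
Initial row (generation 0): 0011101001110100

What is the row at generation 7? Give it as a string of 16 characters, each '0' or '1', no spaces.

Gen 0: 0011101001110100
Gen 1 (rule 105): 1010110001011001
Gen 2 (rule 161): 0101000100100000
Gen 3 (rule 149): 0101110110111111
Gen 4 (rule 154): 1001100100111110
Gen 5 (rule 105): 0001100000100010
Gen 6 (rule 161): 1100001110001000
Gen 7 (rule 149): 0011100101101111

Answer: 0011100101101111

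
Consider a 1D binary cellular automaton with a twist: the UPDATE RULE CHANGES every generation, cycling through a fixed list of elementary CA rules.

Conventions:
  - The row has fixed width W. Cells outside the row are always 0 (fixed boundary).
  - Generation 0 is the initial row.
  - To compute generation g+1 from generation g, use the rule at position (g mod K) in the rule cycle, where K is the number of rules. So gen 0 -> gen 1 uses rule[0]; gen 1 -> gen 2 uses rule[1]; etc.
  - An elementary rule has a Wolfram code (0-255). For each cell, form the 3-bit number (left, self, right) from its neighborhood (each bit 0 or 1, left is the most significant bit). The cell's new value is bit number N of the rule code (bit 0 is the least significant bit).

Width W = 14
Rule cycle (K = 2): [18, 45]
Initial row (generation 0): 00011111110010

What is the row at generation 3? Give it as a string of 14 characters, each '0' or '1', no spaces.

Answer: 00000000000000

Derivation:
Gen 0: 00011111110010
Gen 1 (rule 18): 00100000001101
Gen 2 (rule 45): 10101111101011
Gen 3 (rule 18): 00000000000000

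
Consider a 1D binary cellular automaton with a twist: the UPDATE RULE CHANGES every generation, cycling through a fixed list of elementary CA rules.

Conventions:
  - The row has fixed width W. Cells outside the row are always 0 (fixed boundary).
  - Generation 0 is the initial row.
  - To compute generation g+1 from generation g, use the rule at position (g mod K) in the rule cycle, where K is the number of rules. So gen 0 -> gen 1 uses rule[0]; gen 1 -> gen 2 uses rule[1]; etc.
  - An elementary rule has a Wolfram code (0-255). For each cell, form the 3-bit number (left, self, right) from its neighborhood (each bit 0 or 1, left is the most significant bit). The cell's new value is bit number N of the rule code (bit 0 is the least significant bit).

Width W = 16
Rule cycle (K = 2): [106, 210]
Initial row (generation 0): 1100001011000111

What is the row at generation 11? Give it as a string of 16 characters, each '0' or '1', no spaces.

Gen 0: 1100001011000111
Gen 1 (rule 106): 1100010111001101
Gen 2 (rule 210): 0110100011110100
Gen 3 (rule 106): 1111000110011000
Gen 4 (rule 210): 0111101011101100
Gen 5 (rule 106): 1100110110111100
Gen 6 (rule 210): 0111010010011110
Gen 7 (rule 106): 1101100100110010
Gen 8 (rule 210): 0100111011011101
Gen 9 (rule 106): 1001101111110110
Gen 10 (rule 210): 0110100111110011
Gen 11 (rule 106): 1111001100010111

Answer: 1111001100010111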